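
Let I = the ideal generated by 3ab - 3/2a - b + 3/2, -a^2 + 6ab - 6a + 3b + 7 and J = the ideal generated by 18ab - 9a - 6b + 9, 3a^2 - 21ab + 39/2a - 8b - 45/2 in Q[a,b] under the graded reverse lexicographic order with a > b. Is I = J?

Equality of ideals is decidable: compute both reduced Gröbner bases (unique for the ordering) and check whether they agree.
Buchberger on the first generating set:
f_1 = 3ab - 3/2a - b + 3/2, LT = ab.
f_2 = -a^2 + 6ab - 6a + 3b + 7, LT = a^2.

S(f_1,f_2): lcm = a^2b. S = 6ab^2 - 1/2a^2 - 19/3ab + 3b^2 + 1/2a + 7b.
  leading term ab^2: subtract (2b)·f_1 from 6ab^2 - 1/2a^2 - 19/3ab + 3b^2 + 1/2a + 7b → -1/2a^2 - 10/3ab + 5b^2 + 1/2a + 4b
  leading term a^2: subtract (1/2)·f_2 from -1/2a^2 - 10/3ab + 5b^2 + 1/2a + 4b → -19/3ab + 5b^2 + 7/2a + 5/2b - 7/2
  leading term ab: subtract (-19/9)·f_1 from -19/3ab + 5b^2 + 7/2a + 5/2b - 7/2 → 5b^2 + 1/3a + 7/18b - 1/3
  leading term b^2: no divisor's leading term divides it; move 5b^2 to the remainder.
  leading term a: no divisor's leading term divides it; move 1/3a to the remainder.
  leading term b: no divisor's leading term divides it; move 7/18b to the remainder.
  leading term 1: no divisor's leading term divides it; move -1/3 to the remainder.
  remainder 5b^2 + 1/3a + 7/18b - 1/3 ≠ 0; add g_3 = 5b^2 + 1/3a + 7/18b - 1/3 to the basis.

The other S-polynomials (S(f_1,g_3), S(f_2,g_3)) all reduce to 0 modulo the current basis, so we have a Gröbner basis.
Inter-reduce: drop elements whose leading term is divisible by another's, tail-reduce, and make monic.
Reduced Gröbner basis: {a^2 + 3a - 5b - 4, ab - 1/2a - 1/3b + 1/2, b^2 + 1/15a + 7/90b - 1/15}.

Buchberger on the second generating set:
h_1 = 18ab - 9a - 6b + 9, LT = ab.
h_2 = 3a^2 - 21ab + 39/2a - 8b - 45/2, LT = a^2.

S(h_1,h_2): lcm = a^2b. S = 7ab^2 - 1/2a^2 - 41/6ab + 8/3b^2 + 1/2a + 15/2b.
  leading term ab^2: subtract (7/18b)·h_1 from 7ab^2 - 1/2a^2 - 41/6ab + 8/3b^2 + 1/2a + 15/2b → -1/2a^2 - 10/3ab + 5b^2 + 1/2a + 4b
  leading term a^2: subtract (-1/6)·h_2 from -1/2a^2 - 10/3ab + 5b^2 + 1/2a + 4b → -41/6ab + 5b^2 + 15/4a + 8/3b - 15/4
  leading term ab: subtract (-41/108)·h_1 from -41/6ab + 5b^2 + 15/4a + 8/3b - 15/4 → 5b^2 + 1/3a + 7/18b - 1/3
  leading term b^2: no divisor's leading term divides it; move 5b^2 to the remainder.
  leading term a: no divisor's leading term divides it; move 1/3a to the remainder.
  leading term b: no divisor's leading term divides it; move 7/18b to the remainder.
  leading term 1: no divisor's leading term divides it; move -1/3 to the remainder.
  remainder 5b^2 + 1/3a + 7/18b - 1/3 ≠ 0; add k_3 = 5b^2 + 1/3a + 7/18b - 1/3 to the basis.

The other S-polynomials (S(h_1,k_3), S(h_2,k_3)) all reduce to 0 modulo the current basis, so we have a Gröbner basis.
Inter-reduce: drop elements whose leading term is divisible by another's, tail-reduce, and make monic.
Reduced Gröbner basis: {a^2 + 3a - 5b - 4, ab - 1/2a - 1/3b + 1/2, b^2 + 1/15a + 7/90b - 1/15}.

Same reduced basis, so the two generating sets span the same ideal.
The same test decides containment: I ⊆ J iff every generator of I reduces to 0 modulo a Gröbner basis of J.

Yes, the ideals are equal.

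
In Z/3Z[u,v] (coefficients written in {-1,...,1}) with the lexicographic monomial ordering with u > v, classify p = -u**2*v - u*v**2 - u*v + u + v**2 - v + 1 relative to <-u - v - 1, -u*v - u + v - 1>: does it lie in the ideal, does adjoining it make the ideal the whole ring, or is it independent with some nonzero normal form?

First compute the reduced Gröbner basis of I by Buchberger's algorithm.
f_1 = -u - v - 1, LT = u.
f_2 = -u*v - u + v - 1, LT = u*v.

S(f_1,f_2): lcm = u*v. S = -u + v**2 - v - 1.
  reduce S modulo (f_1, f_2):
  remainder v**2 ≠ 0; add h_3 = v**2 to the basis.

The other S-polynomials (S(f_1,h_3), S(f_2,h_3)) all reduce to 0 modulo the current basis, so we have a Gröbner basis.
Inter-reduce: drop elements whose leading term is divisible by another's, tail-reduce, and make monic.
Reduced Gröbner basis: {u + v + 1, v**2}.
Label its elements g_1 = u + v + 1, g_2 = v**2.

Reduce p = -u**2*v - u*v**2 - u*v + u + v**2 - v + 1 modulo G:
  leading term u**2*v: subtract (-u*v)·g_1 from -u**2*v - u*v**2 - u*v + u + v**2 - v + 1 → u + v**2 - v + 1
  leading term u: subtract (1)·g_1 from u + v**2 - v + 1 → v**2 + v
  leading term v**2: subtract (1)·g_2 from v**2 + v → v
  leading term v: no divisor's leading term divides it; move v to the remainder.
  normal form = v.
The normal form is nonzero, so p ∉ I. Since p minus its normal form lies in I, I + (p) = I + (r) where r = v; decide whether this ideal is the whole ring.
Run Buchberger on G together with r (pairs among the g_i already reduce to 0 since G is a Gröbner basis):
g_1 = u + v + 1, LT = u.
g_2 = v**2, LT = v**2.
r = v, LT = v.

The S-polynomials (S(g_1,g_2), S(g_1,r), S(g_2,r)) all reduce to 0 modulo the current basis, so we have a Gröbner basis.
Inter-reduce: drop elements whose leading term is divisible by another's, tail-reduce, and make monic.
Reduced Gröbner basis: {u + 1, v}.
The reduced Gröbner basis of I + (p) is {u + 1, v} ≠ {1}, a proper ideal, so the enlarged system stays consistent: p is independent of I, with normal form v.

-u**2*v - u*v**2 - u*v + u + v**2 - v + 1 is independent of I; its normal form modulo I is v.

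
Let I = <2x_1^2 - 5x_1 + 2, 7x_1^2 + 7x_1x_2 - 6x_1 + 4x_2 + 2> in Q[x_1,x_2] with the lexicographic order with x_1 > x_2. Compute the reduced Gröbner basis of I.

G = {x_1 + 5/3x_2 - 1/3, x_2^2 + 11/10x_2 + 1/10}

This is the nonlinear analogue of row-reducing a linear system.

f_1 = 2x_1^2 - 5x_1 + 2, LT = x_1^2.
f_2 = 7x_1^2 + 7x_1x_2 - 6x_1 + 4x_2 + 2, LT = x_1^2.

S(f_1,f_2): lcm = x_1^2. S = -x_1x_2 - 23/14x_1 - 4/7x_2 + 5/7.
  leading term x_1x_2: no divisor's leading term divides it; move -x_1x_2 to the remainder.
  leading term x_1: no divisor's leading term divides it; move -23/14x_1 to the remainder.
  leading term x_2: no divisor's leading term divides it; move -4/7x_2 to the remainder.
  leading term 1: no divisor's leading term divides it; move 5/7 to the remainder.
  remainder -x_1x_2 - 23/14x_1 - 4/7x_2 + 5/7 ≠ 0; add g_3 = -x_1x_2 - 23/14x_1 - 4/7x_2 + 5/7 to the basis.

S(f_1,g_3): lcm = x_1^2x_2. S = -23/14x_1^2 - 43/14x_1x_2 + 5/7x_1 + x_2.
  leading term x_1^2: subtract (-23/28)·f_1 from -23/14x_1^2 - 43/14x_1x_2 + 5/7x_1 + x_2 → -43/14x_1x_2 - 95/28x_1 + x_2 + 23/14
  leading term x_1x_2: subtract (43/14)·g_3 from -43/14x_1x_2 - 95/28x_1 + x_2 + 23/14 → 81/49x_1 + 135/49x_2 - 27/49
  leading term x_1: no divisor's leading term divides it; move 81/49x_1 to the remainder.
  leading term x_2: no divisor's leading term divides it; move 135/49x_2 to the remainder.
  leading term 1: no divisor's leading term divides it; move -27/49 to the remainder.
  remainder 81/49x_1 + 135/49x_2 - 27/49 ≠ 0; add g_4 = 81/49x_1 + 135/49x_2 - 27/49 to the basis.

S(g_3,g_4): lcm = x_1x_2. S = 23/14x_1 - 5/3x_2^2 + 19/21x_2 - 5/7.
  leading term x_1: subtract (161/162)·g_4 from 23/14x_1 - 5/3x_2^2 + 19/21x_2 - 5/7 → -5/3x_2^2 - 11/6x_2 - 1/6
  leading term x_2^2: no divisor's leading term divides it; move -5/3x_2^2 to the remainder.
  leading term x_2: no divisor's leading term divides it; move -11/6x_2 to the remainder.
  leading term 1: no divisor's leading term divides it; move -1/6 to the remainder.
  remainder -5/3x_2^2 - 11/6x_2 - 1/6 ≠ 0; add g_5 = -5/3x_2^2 - 11/6x_2 - 1/6 to the basis.

The other S-polynomials (S(f_2,g_3), S(f_1,g_4), S(f_2,g_4), S(f_1,g_5), S(f_2,g_5), S(g_3,g_5), S(g_4,g_5)) all reduce to 0 modulo the current basis, so we have a Gröbner basis.
Inter-reduce: drop elements whose leading term is divisible by another's, tail-reduce, and make monic.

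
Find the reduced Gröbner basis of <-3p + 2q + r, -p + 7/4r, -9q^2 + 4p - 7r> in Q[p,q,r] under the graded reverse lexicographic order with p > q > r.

G = {r^2, p - 7/4r, q - 17/8r}

f_1 = -3p + 2q + r, LT = p.
f_2 = -p + 7/4r, LT = p.
f_3 = -9q^2 + 4p - 7r, LT = q^2.

S(f_1,f_2): lcm = p. S = -2/3q + 17/12r.
  leading term q: no divisor's leading term divides it; move -2/3q to the remainder.
  leading term r: no divisor's leading term divides it; move 17/12r to the remainder.
  remainder -2/3q + 17/12r ≠ 0; add g_4 = -2/3q + 17/12r to the basis.

S(f_1,f_3): leading monomials are coprime, so the S-polynomial reduces to 0 (Buchberger's first criterion).
S(f_2,f_3): leading monomials are coprime, so the S-polynomial reduces to 0 (Buchberger's first criterion).
S(f_1,g_4): leading monomials are coprime, so the S-polynomial reduces to 0 (Buchberger's first criterion).
S(f_2,g_4): leading monomials are coprime, so the S-polynomial reduces to 0 (Buchberger's first criterion).
S(f_3,g_4): lcm = q^2. S = 17/8qr - 4/9p + 7/9r.
  leading term qr: subtract (-51/16r)·g_4 from 17/8qr - 4/9p + 7/9r → 289/64r^2 - 4/9p + 7/9r
  leading term r^2: no divisor's leading term divides it; move 289/64r^2 to the remainder.
  leading term p: subtract (4/27)·f_1 from -4/9p + 7/9r → -8/27q + 17/27r
  leading term q: subtract (4/9)·g_4 from -8/27q + 17/27r → 0
  remainder 289/64r^2 ≠ 0; add g_5 = 289/64r^2 to the basis.

S(f_1,g_5): leading monomials are coprime, so the S-polynomial reduces to 0 (Buchberger's first criterion).
S(f_2,g_5): leading monomials are coprime, so the S-polynomial reduces to 0 (Buchberger's first criterion).
S(f_3,g_5): leading monomials are coprime, so the S-polynomial reduces to 0 (Buchberger's first criterion).
S(g_4,g_5): leading monomials are coprime, so the S-polynomial reduces to 0 (Buchberger's first criterion).
Every S-polynomial of the final basis reduces to 0, so we have a Gröbner basis.
Inter-reduce: drop elements whose leading term is divisible by another's, tail-reduce, and make monic.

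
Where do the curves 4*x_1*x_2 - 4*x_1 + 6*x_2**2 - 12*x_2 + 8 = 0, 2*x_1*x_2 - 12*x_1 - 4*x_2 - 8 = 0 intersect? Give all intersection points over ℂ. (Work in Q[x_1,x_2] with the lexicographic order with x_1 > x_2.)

Compute a lex Gröbner basis by Buchberger's algorithm.
f_1 = 4*x_1*x_2 - 4*x_1 + 6*x_2**2 - 12*x_2 + 8, LT = x_1*x_2.
f_2 = 2*x_1*x_2 - 12*x_1 - 4*x_2 - 8, LT = x_1*x_2.

S(f_1,f_2): lcm = x_1*x_2. S = 5*x_1 + 3/2*x_2**2 - x_2 + 6.
  leading term x_1: no divisor's leading term divides it; move 5*x_1 to the remainder.
  leading term x_2**2: no divisor's leading term divides it; move 3/2*x_2**2 to the remainder.
  leading term x_2: no divisor's leading term divides it; move -x_2 to the remainder.
  leading term 1: no divisor's leading term divides it; move 6 to the remainder.
  remainder 5*x_1 + 3/2*x_2**2 - x_2 + 6 ≠ 0; add h_3 = 5*x_1 + 3/2*x_2**2 - x_2 + 6 to the basis.

S(f_1,h_3): lcm = x_1*x_2. S = -x_1 - 3/10*x_2**3 + 17/10*x_2**2 - 21/5*x_2 + 2.
  leading term x_1: subtract (-1/5)·h_3 from -x_1 - 3/10*x_2**3 + 17/10*x_2**2 - 21/5*x_2 + 2 → -3/10*x_2**3 + 2*x_2**2 - 22/5*x_2 + 16/5
  leading term x_2**3: no divisor's leading term divides it; move -3/10*x_2**3 to the remainder.
  leading term x_2**2: no divisor's leading term divides it; move 2*x_2**2 to the remainder.
  leading term x_2: no divisor's leading term divides it; move -22/5*x_2 to the remainder.
  leading term 1: no divisor's leading term divides it; move 16/5 to the remainder.
  remainder -3/10*x_2**3 + 2*x_2**2 - 22/5*x_2 + 16/5 ≠ 0; add h_4 = -3/10*x_2**3 + 2*x_2**2 - 22/5*x_2 + 16/5 to the basis.

The other S-polynomials (S(f_2,h_3), S(f_1,h_4), S(f_2,h_4), S(h_3,h_4)) all reduce to 0 modulo the current basis, so we have a Gröbner basis.
Inter-reduce: drop elements whose leading term is divisible by another's, tail-reduce, and make monic.
Reduced Gröbner basis: {x_1 + 3/10*x_2**2 - 1/5*x_2 + 6/5, x_2**3 - 20/3*x_2**2 + 44/3*x_2 - 32/3}.

A lex Gröbner basis eliminates variables successively. Here x_2**3 - 20/3*x_2**2 + 44/3*x_2 - 32/3 depends only on x_2, with roots {2, 8/3}; lifting each root through the earlier basis elements recovers the full solutions.
  x_2 = 2: the earlier basis element becomes x_1 + 2 = 0, giving x_1 = -2 — point (-2, 2).
  x_2 = 8/3: the earlier basis element becomes x_1 + 14/5 = 0, giving x_1 = -14/5 — point (-14/5, 8/3).
Substituting each solution back into the original system confirms all equations vanish.

{(-2, 2), (-14/5, 8/3)}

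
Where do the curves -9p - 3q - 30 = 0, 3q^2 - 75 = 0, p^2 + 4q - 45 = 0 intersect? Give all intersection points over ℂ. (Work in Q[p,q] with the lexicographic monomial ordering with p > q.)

Compute a lex Gröbner basis by Buchberger's algorithm.
f_1 = -9p - 3q - 30, LT = p.
f_2 = 3q^2 - 75, LT = q^2.
f_3 = p^2 + 4q - 45, LT = p^2.

S(f_1,f_3): lcm = p^2. S = 1/3pq + 10/3p - 4q + 45.
  reduce S modulo (f_1, f_2, f_3):
  remainder -56/9q + 280/9 ≠ 0; add h_4 = -56/9q + 280/9 to the basis.

The other S-polynomials (S(f_1,f_2), S(f_2,f_3), S(f_1,h_4), S(f_2,h_4), S(f_3,h_4)) all reduce to 0 modulo the current basis, so we have a Gröbner basis.
Inter-reduce: drop elements whose leading term is divisible by another's, tail-reduce, and make monic.
Reduced Gröbner basis: {p + 5, q - 5}.

The lex basis is triangular: the last element involves only q. Solving q - 5 = 0 gives q ∈ {5}; substituting each value into the earlier elements determines the remaining variables.
  q = 5: the earlier basis element becomes p + 5 = 0, giving p = -5 — point (-5, 5).
Zero-dimensionality of the ideal guarantees finitely many solutions over ℂ.

{(-5, 5)}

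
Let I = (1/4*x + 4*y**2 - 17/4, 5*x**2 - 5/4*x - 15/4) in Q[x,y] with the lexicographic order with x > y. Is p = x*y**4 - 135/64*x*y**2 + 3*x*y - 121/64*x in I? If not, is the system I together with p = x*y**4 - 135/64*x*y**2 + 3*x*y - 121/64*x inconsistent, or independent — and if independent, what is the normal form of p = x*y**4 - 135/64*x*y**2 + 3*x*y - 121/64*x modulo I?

x*y**4 - 135/64*x*y**2 + 3*x*y - 121/64*x is independent of I; its normal form modulo I is -48*y**3 + 48*y**2 + 51*y - 51.

First compute the reduced Gröbner basis of I by Buchberger's algorithm.
f_1 = 1/4*x + 4*y**2 - 17/4, LT = x.
f_2 = 5*x**2 - 5/4*x - 15/4, LT = x**2.

S(f_1,f_2): lcm = x**2. S = 16*x*y**2 - 67/4*x + 3/4.
  leading term x*y**2: subtract (64*y**2)·f_1 from 16*x*y**2 - 67/4*x + 3/4 → -67/4*x - 256*y**4 + 272*y**2 + 3/4
  leading term x: subtract (-67)·f_1 from -67/4*x - 256*y**4 + 272*y**2 + 3/4 → -256*y**4 + 540*y**2 - 284
  leading term y**4: no divisor's leading term divides it; move -256*y**4 to the remainder.
  leading term y**2: no divisor's leading term divides it; move 540*y**2 to the remainder.
  leading term 1: no divisor's leading term divides it; move -284 to the remainder.
  remainder -256*y**4 + 540*y**2 - 284 ≠ 0; add h_3 = -256*y**4 + 540*y**2 - 284 to the basis.

The other S-polynomials (S(f_1,h_3), S(f_2,h_3)) all reduce to 0 modulo the current basis, so we have a Gröbner basis.
Inter-reduce: drop elements whose leading term is divisible by another's, tail-reduce, and make monic.
Reduced Gröbner basis: {x + 16*y**2 - 17, y**4 - 135/64*y**2 + 71/64}.
Label its elements g_1 = x + 16*y**2 - 17, g_2 = y**4 - 135/64*y**2 + 71/64.

Reduce p = x*y**4 - 135/64*x*y**2 + 3*x*y - 121/64*x modulo G:
  leading term x*y**4: subtract (y**4)·g_1 from x*y**4 - 135/64*x*y**2 + 3*x*y - 121/64*x → -135/64*x*y**2 + 3*x*y - 121/64*x - 16*y**6 + 17*y**4
  leading term x*y**2: subtract (-135/64*y**2)·g_1 from -135/64*x*y**2 + 3*x*y - 121/64*x - 16*y**6 + 17*y**4 → 3*x*y - 121/64*x - 16*y**6 + 203/4*y**4 - 2295/64*y**2
  leading term x*y: subtract (3*y)·g_1 from 3*x*y - 121/64*x - 16*y**6 + 203/4*y**4 - 2295/64*y**2 → -121/64*x - 16*y**6 + 203/4*y**4 - 48*y**3 - 2295/64*y**2 + 51*y
  leading term x: subtract (-121/64)·g_1 from -121/64*x - 16*y**6 + 203/4*y**4 - 48*y**3 - 2295/64*y**2 + 51*y → -16*y**6 + 203/4*y**4 - 48*y**3 - 359/64*y**2 + 51*y - 2057/64
  leading term y**6: subtract (-16*y**2)·g_2 from -16*y**6 + 203/4*y**4 - 48*y**3 - 359/64*y**2 + 51*y - 2057/64 → 17*y**4 - 48*y**3 + 777/64*y**2 + 51*y - 2057/64
  leading term y**4: subtract (17)·g_2 from 17*y**4 - 48*y**3 + 777/64*y**2 + 51*y - 2057/64 → -48*y**3 + 48*y**2 + 51*y - 51
  leading term y**3: no divisor's leading term divides it; move -48*y**3 to the remainder.
  leading term y**2: no divisor's leading term divides it; move 48*y**2 to the remainder.
  leading term y: no divisor's leading term divides it; move 51*y to the remainder.
  leading term 1: no divisor's leading term divides it; move -51 to the remainder.
  normal form = -48*y**3 + 48*y**2 + 51*y - 51.
The normal form is nonzero, so p ∉ I. Since p minus its normal form lies in I, I + (p) = I + (r) where r = -48*y**3 + 48*y**2 + 51*y - 51; decide whether this ideal is the whole ring.
Run Buchberger on G together with r (pairs among the g_i already reduce to 0 since G is a Gröbner basis):
g_1 = x + 16*y**2 - 17, LT = x.
g_2 = y**4 - 135/64*y**2 + 71/64, LT = y**4.
r = -48*y**3 + 48*y**2 + 51*y - 51, LT = y**3.

S(g_2,r): lcm = y**4. S = y**3 - 67/64*y**2 - 17/16*y + 71/64.
  leading term y**3: subtract (-1/48)·r from y**3 - 67/64*y**2 - 17/16*y + 71/64 → -3/64*y**2 + 3/64
  leading term y**2: no divisor's leading term divides it; move -3/64*y**2 to the remainder.
  leading term 1: no divisor's leading term divides it; move 3/64 to the remainder.
  remainder -3/64*y**2 + 3/64 ≠ 0; add m_4 = -3/64*y**2 + 3/64 to the basis.

S(r,m_4): lcm = y**3. S = -y**2 - 1/16*y + 17/16.
  leading term y**2: subtract (64/3)·m_4 from -y**2 - 1/16*y + 17/16 → -1/16*y + 1/16
  leading term y: no divisor's leading term divides it; move -1/16*y to the remainder.
  leading term 1: no divisor's leading term divides it; move 1/16 to the remainder.
  remainder -1/16*y + 1/16 ≠ 0; add m_5 = -1/16*y + 1/16 to the basis.

The other S-polynomials (S(g_1,g_2), S(g_1,r), S(g_1,m_4), S(g_2,m_4), S(g_1,m_5), S(g_2,m_5), S(r,m_5), S(m_4,m_5)) all reduce to 0 modulo the current basis, so we have a Gröbner basis.
Inter-reduce: drop elements whose leading term is divisible by another's, tail-reduce, and make monic.
Reduced Gröbner basis: {x - 1, y - 1}.
The reduced Gröbner basis of I + (p) is {x - 1, y - 1} ≠ {1}, a proper ideal, so the enlarged system stays consistent: p is independent of I, with normal form -48*y**3 + 48*y**2 + 51*y - 51.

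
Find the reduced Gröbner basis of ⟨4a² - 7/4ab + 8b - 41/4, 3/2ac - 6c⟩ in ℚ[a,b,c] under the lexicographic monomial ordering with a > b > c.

Buchberger's algorithm terminates because the ascending chain of leading-term ideals stabilizes.

f_1 = 4a² - 7/4ab + 8b - 41/4, LT = a².
f_2 = 3/2ac - 6c, LT = ac.

S(f_1,f_2): lcm = a²c. S = -7/16abc + 4ac + 2bc - 41/16c.
  leading term abc: subtract (-7/24b)·f_2 from -7/16abc + 4ac + 2bc - 41/16c → 4ac + ¼bc - 41/16c
  leading term ac: subtract (8/3)·f_2 from 4ac + ¼bc - 41/16c → ¼bc + 215/16c
  leading term bc: no divisor's leading term divides it; move ¼bc to the remainder.
  leading term c: no divisor's leading term divides it; move 215/16c to the remainder.
  remainder ¼bc + 215/16c ≠ 0; add g_3 = ¼bc + 215/16c to the basis.

The other S-polynomials (S(f_1,g_3), S(f_2,g_3)) all reduce to 0 modulo the current basis, so we have a Gröbner basis.

G = {a² - 7/16ab + 2b - 41/16, ac - 4c, bc + 215/4c}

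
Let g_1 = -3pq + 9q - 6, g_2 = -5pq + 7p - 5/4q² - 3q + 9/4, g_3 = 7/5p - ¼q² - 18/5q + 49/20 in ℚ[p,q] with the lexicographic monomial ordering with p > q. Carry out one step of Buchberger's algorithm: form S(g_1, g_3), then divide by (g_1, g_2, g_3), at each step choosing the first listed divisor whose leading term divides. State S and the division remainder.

S(g_1, g_3) = 5/28q³ + 18/7q² - 19/4q + 2; remainder on division = 5/28q³ + 18/7q² - 19/4q + 2.

lcm(LM(g_1), LM(g_3)) = pq.
S = (lcm/LT(g_1))·g_1 − (lcm/LT(g_3))·g_3 = 5/28q³ + 18/7q² - 19/4q + 2.
Reduce S modulo (g_1, g_2, g_3) in that order:
  leading term q³: no divisor's leading term divides it; move 5/28q³ to the remainder.
  leading term q²: no divisor's leading term divides it; move 18/7q² to the remainder.
  leading term q: no divisor's leading term divides it; move -19/4q to the remainder.
  leading term 1: no divisor's leading term divides it; move 2 to the remainder.
The remainder 5/28q³ + 18/7q² - 19/4q + 2 is nonzero, so it would be added as the next basis element.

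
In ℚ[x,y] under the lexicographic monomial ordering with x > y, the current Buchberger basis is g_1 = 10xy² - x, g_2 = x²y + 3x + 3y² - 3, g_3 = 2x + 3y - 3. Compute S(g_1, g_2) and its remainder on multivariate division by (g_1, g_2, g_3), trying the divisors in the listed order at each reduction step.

S(g_1, g_2) = -1/10x² - 3xy - 3y³ + 3y; remainder on division = -3y³ + 171/40y² - 21/20y - 9/40.

lcm(LM(g_1), LM(g_2)) = x²y².
S = (lcm/LT(g_1))·g_1 − (lcm/LT(g_2))·g_2 = -1/10x² - 3xy - 3y³ + 3y.
Reduce S modulo (g_1, g_2, g_3) in that order:
  leading term x²: subtract (-1/20x)·g_3 from -1/10x² - 3xy - 3y³ + 3y → -57/20xy - 3/20x - 3y³ + 3y
  leading term xy: subtract (-57/40y)·g_3 from -57/20xy - 3/20x - 3y³ + 3y → -3/20x - 3y³ + 171/40y² - 51/40y
  leading term x: subtract (-3/40)·g_3 from -3/20x - 3y³ + 171/40y² - 51/40y → -3y³ + 171/40y² - 21/20y - 9/40
  leading term y³: no divisor's leading term divides it; move -3y³ to the remainder.
  leading term y²: no divisor's leading term divides it; move 171/40y² to the remainder.
  leading term y: no divisor's leading term divides it; move -21/20y to the remainder.
  leading term 1: no divisor's leading term divides it; move -9/40 to the remainder.
The remainder -3y³ + 171/40y² - 21/20y - 9/40 is nonzero, so it would be added as the next basis element.
An S-polynomial is built so that the two leading terms cancel; whether anything survives reduction is exactly the Gröbner-basis criterion.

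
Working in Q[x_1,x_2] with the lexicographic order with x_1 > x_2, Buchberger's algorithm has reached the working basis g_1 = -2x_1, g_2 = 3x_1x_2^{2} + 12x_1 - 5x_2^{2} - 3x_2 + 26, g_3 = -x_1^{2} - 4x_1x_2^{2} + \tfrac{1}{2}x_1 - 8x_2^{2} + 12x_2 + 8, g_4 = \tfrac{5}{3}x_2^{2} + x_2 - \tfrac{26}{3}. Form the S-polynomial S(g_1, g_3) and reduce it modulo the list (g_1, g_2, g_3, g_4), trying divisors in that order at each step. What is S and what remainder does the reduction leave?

S(g_1, g_3) = -4x_1x_2^{2} + \tfrac{1}{2}x_1 - 8x_2^{2} + 12x_2 + 8; remainder on division = \tfrac{84}{5}x_2 - \tfrac{168}{5}.

lcm(LM(g_1), LM(g_3)) = x_1^{2}.
S = (lcm/LT(g_1))·g_1 − (lcm/LT(g_3))·g_3 = -4x_1x_2^{2} + \tfrac{1}{2}x_1 - 8x_2^{2} + 12x_2 + 8.
Reduce S modulo (g_1, g_2, g_3, g_4) in that order:
  leading term x_1x_2^{2}: subtract (2x_2^{2})·g_1 from -4x_1x_2^{2} + \tfrac{1}{2}x_1 - 8x_2^{2} + 12x_2 + 8 → \tfrac{1}{2}x_1 - 8x_2^{2} + 12x_2 + 8
  leading term x_1: subtract (-\tfrac{1}{4})·g_1 from \tfrac{1}{2}x_1 - 8x_2^{2} + 12x_2 + 8 → -8x_2^{2} + 12x_2 + 8
  leading term x_2^{2}: subtract (-\tfrac{24}{5})·g_4 from -8x_2^{2} + 12x_2 + 8 → \tfrac{84}{5}x_2 - \tfrac{168}{5}
  leading term x_2: no divisor's leading term divides it; move \tfrac{84}{5}x_2 to the remainder.
  leading term 1: no divisor's leading term divides it; move -\tfrac{168}{5} to the remainder.
The remainder \tfrac{84}{5}x_2 - \tfrac{168}{5} is nonzero, so it would be added as the next basis element.
This is the inner loop of Buchberger's algorithm — each nonzero remainder becomes a new basis element.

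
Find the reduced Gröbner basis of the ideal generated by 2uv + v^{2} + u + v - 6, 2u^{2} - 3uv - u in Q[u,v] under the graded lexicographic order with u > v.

f_1 = 2uv + v^{2} + u + v - 6, LT = uv.
f_2 = 2u^{2} - 3uv - u, LT = u^{2}.

S(f_1,f_2): lcm = u^{2}v. S = 2uv^{2} + \tfrac{1}{2}u^{2} + uv - 3u.
  reduce S modulo (f_1, f_2):
  remainder -v^{3} - \tfrac{11}{8}v^{2} - \tfrac{25}{8}u + \tfrac{45}{8}v + \tfrac{9}{4} ≠ 0; add g_3 = -v^{3} - \tfrac{11}{8}v^{2} - \tfrac{25}{8}u + \tfrac{45}{8}v + \tfrac{9}{4} to the basis.

The other S-polynomials (S(f_1,g_3), S(f_2,g_3)) all reduce to 0 modulo the current basis, so we have a Gröbner basis.

G = {v^{3} + \tfrac{11}{8}v^{2} + \tfrac{25}{8}u - \tfrac{45}{8}v - \tfrac{9}{4}, u^{2} + \tfrac{3}{4}v^{2} + \tfrac{1}{4}u + \tfrac{3}{4}v - \tfrac{9}{2}, uv + \tfrac{1}{2}v^{2} + \tfrac{1}{2}u + \tfrac{1}{2}v - 3}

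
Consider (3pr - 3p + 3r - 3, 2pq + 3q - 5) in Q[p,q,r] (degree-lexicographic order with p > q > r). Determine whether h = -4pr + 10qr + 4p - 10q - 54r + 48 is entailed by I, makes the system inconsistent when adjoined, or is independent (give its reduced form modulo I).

First compute the reduced Gröbner basis of I by Buchberger's algorithm.
f_1 = 3pr - 3p + 3r - 3, LT = pr.
f_2 = 2pq + 3q - 5, LT = pq.

S(f_1,f_2): lcm = pqr. S = -pq - 1/2qr - q + 5/2r.
  leading term pq: subtract (-1/2)·f_2 from -pq - 1/2qr - q + 5/2r → -1/2qr + 1/2q + 5/2r - 5/2
  leading term qr: no divisor's leading term divides it; move -1/2qr to the remainder.
  leading term q: no divisor's leading term divides it; move 1/2q to the remainder.
  leading term r: no divisor's leading term divides it; move 5/2r to the remainder.
  leading term 1: no divisor's leading term divides it; move -5/2 to the remainder.
  remainder -1/2qr + 1/2q + 5/2r - 5/2 ≠ 0; add k_3 = -1/2qr + 1/2q + 5/2r - 5/2 to the basis.

The other S-polynomials (S(f_1,k_3), S(f_2,k_3)) all reduce to 0 modulo the current basis, so we have a Gröbner basis.
Inter-reduce: drop elements whose leading term is divisible by another's, tail-reduce, and make monic.
Reduced Gröbner basis: {pq + 3/2q - 5/2, pr - p + r - 1, qr - q - 5r + 5}.
Label its elements g_1 = pq + 3/2q - 5/2, g_2 = pr - p + r - 1, g_3 = qr - q - 5r + 5.

Reduce h = -4pr + 10qr + 4p - 10q - 54r + 48 modulo G:
  leading term pr: subtract (-4)·g_2 from -4pr + 10qr + 4p - 10q - 54r + 48 → 10qr - 10q - 50r + 44
  leading term qr: subtract (10)·g_3 from 10qr - 10q - 50r + 44 → -6
  leading term 1: no divisor's leading term divides it; move -6 to the remainder.
  normal form = -6.
The normal form is nonzero, so h ∉ I. Since h minus its normal form lies in I, I + (h) = I + (n) where n = -6; decide whether this ideal is the whole ring.
Here n = -6 is a nonzero constant, hence a unit: 1 ∈ I + (h), the Gröbner basis of I + (h) is {1}, and the enlarged system has no common solution — adjoining h is inconsistent.

Adjoining -4pr + 10qr + 4p - 10q - 54r + 48 makes the ideal the whole ring: the system is inconsistent.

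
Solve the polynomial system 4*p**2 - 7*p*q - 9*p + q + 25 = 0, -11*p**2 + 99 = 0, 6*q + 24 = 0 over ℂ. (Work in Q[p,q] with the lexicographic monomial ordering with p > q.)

{(-3, -4)}

Compute a lex Gröbner basis by Buchberger's algorithm.
f_1 = 4*p**2 - 7*p*q - 9*p + q + 25, LT = p**2.
f_2 = -11*p**2 + 99, LT = p**2.
f_3 = 6*q + 24, LT = q.

S(f_1,f_2): lcm = p**2. S = -7/4*p*q - 9/4*p + 1/4*q + 61/4.
  leading term p*q: subtract (-7/24*p)·f_3 from -7/4*p*q - 9/4*p + 1/4*q + 61/4 → 19/4*p + 1/4*q + 61/4
  leading term p: no divisor's leading term divides it; move 19/4*p to the remainder.
  leading term q: subtract (1/24)·f_3 from 1/4*q + 61/4 → 57/4
  leading term 1: no divisor's leading term divides it; move 57/4 to the remainder.
  remainder 19/4*p + 57/4 ≠ 0; add h_4 = 19/4*p + 57/4 to the basis.

S(f_1,f_3): leading monomials are coprime, so the S-polynomial reduces to 0 (Buchberger's first criterion).
S(f_2,f_3): leading monomials are coprime, so the S-polynomial reduces to 0 (Buchberger's first criterion).
S(f_1,h_4): lcm = p**2. S = -7/4*p*q - 21/4*p + 1/4*q + 25/4.
  leading term p*q: subtract (-7/24*p)·f_3 from -7/4*p*q - 21/4*p + 1/4*q + 25/4 → 7/4*p + 1/4*q + 25/4
  leading term p: subtract (7/19)·h_4 from 7/4*p + 1/4*q + 25/4 → 1/4*q + 1
  leading term q: subtract (1/24)·f_3 from 1/4*q + 1 → 0
  remainder 0.

S(f_2,h_4): lcm = p**2. S = -3*p - 9.
  leading term p: subtract (-12/19)·h_4 from -3*p - 9 → 0
  remainder 0.

S(f_3,h_4): leading monomials are coprime, so the S-polynomial reduces to 0 (Buchberger's first criterion).
Every S-polynomial of the final basis reduces to 0, so we have a Gröbner basis.
Inter-reduce: drop elements whose leading term is divisible by another's, tail-reduce, and make monic.
Reduced Gröbner basis: {p + 3, q + 4}.

The lex basis is triangular: the last element involves only q. Solving q + 4 = 0 gives q ∈ {-4}; substituting each value into the earlier elements determines the remaining variables.
  q = -4: the earlier basis element becomes p + 3 = 0, giving p = -3 — point (-3, -4).
Substituting each solution back into the original system confirms all equations vanish.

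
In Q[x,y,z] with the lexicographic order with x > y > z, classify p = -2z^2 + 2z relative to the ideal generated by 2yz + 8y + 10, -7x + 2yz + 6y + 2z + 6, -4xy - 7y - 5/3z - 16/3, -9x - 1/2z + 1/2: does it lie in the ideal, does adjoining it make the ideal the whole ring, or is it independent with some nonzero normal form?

First compute the reduced Gröbner basis of I by Buchberger's algorithm.
f_1 = 2yz + 8y + 10, LT = yz.
f_2 = -7x + 2yz + 6y + 2z + 6, LT = x.
f_3 = -4xy - 7y - 5/3z - 16/3, LT = xy.
f_4 = -9x - 1/2z + 1/2, LT = x.

S(f_1,f_3): lcm = xyz. S = 4xy + 5x - 7/4yz - 5/12z^2 - 4/3z.
  leading term xy: subtract (-4/7y)·f_2 from 4xy + 5x - 7/4yz - 5/12z^2 - 4/3z → 5x + 8/7y^2z + 24/7y^2 - 17/28yz + 24/7y - 5/12z^2 - 4/3z
  leading term x: subtract (-5/7)·f_2 from 5x + 8/7y^2z + 24/7y^2 - 17/28yz + 24/7y - 5/12z^2 - 4/3z → 8/7y^2z + 24/7y^2 + 23/28yz + 54/7y - 5/12z^2 + 2/21z + 30/7
  leading term y^2z: subtract (4/7y)·f_1 from 8/7y^2z + 24/7y^2 + 23/28yz + 54/7y - 5/12z^2 + 2/21z + 30/7 → -8/7y^2 + 23/28yz + 2y - 5/12z^2 + 2/21z + 30/7
  leading term y^2: no divisor's leading term divides it; move -8/7y^2 to the remainder.
  leading term yz: subtract (23/56)·f_1 from 23/28yz + 2y - 5/12z^2 + 2/21z + 30/7 → -9/7y - 5/12z^2 + 2/21z + 5/28
  leading term y: no divisor's leading term divides it; move -9/7y to the remainder.
  leading term z^2: no divisor's leading term divides it; move -5/12z^2 to the remainder.
  leading term z: no divisor's leading term divides it; move 2/21z to the remainder.
  leading term 1: no divisor's leading term divides it; move 5/28 to the remainder.
  remainder -8/7y^2 - 9/7y - 5/12z^2 + 2/21z + 5/28 ≠ 0; add h_5 = -8/7y^2 - 9/7y - 5/12z^2 + 2/21z + 5/28 to the basis.

S(f_2,f_3): lcm = xy. S = -2/7y^2z - 6/7y^2 - 2/7yz - 73/28y - 5/12z - 4/3.
  leading term y^2z: subtract (-1/7y)·f_1 from -2/7y^2z - 6/7y^2 - 2/7yz - 73/28y - 5/12z - 4/3 → 2/7y^2 - 2/7yz - 33/28y - 5/12z - 4/3
  leading term y^2: subtract (-1/4)·h_5 from 2/7y^2 - 2/7yz - 33/28y - 5/12z - 4/3 → -2/7yz - 3/2y - 5/48z^2 - 11/28z - 433/336
  leading term yz: subtract (-1/7)·f_1 from -2/7yz - 3/2y - 5/48z^2 - 11/28z - 433/336 → -5/14y - 5/48z^2 - 11/28z + 47/336
  leading term y: no divisor's leading term divides it; move -5/14y to the remainder.
  leading term z^2: no divisor's leading term divides it; move -5/48z^2 to the remainder.
  leading term z: no divisor's leading term divides it; move -11/28z to the remainder.
  leading term 1: no divisor's leading term divides it; move 47/336 to the remainder.
  remainder -5/14y - 5/48z^2 - 11/28z + 47/336 ≠ 0; add h_6 = -5/14y - 5/48z^2 - 11/28z + 47/336 to the basis.

S(f_2,f_4): lcm = x. S = -2/7yz - 6/7y - 43/126z - 101/126.
  leading term yz: subtract (-1/7)·f_1 from -2/7yz - 6/7y - 43/126z - 101/126 → 2/7y - 43/126z + 79/126
  leading term y: subtract (-4/5)·h_6 from 2/7y - 43/126z + 79/126 → -1/12z^2 - 59/90z + 133/180
  leading term z^2: no divisor's leading term divides it; move -1/12z^2 to the remainder.
  leading term z: no divisor's leading term divides it; move -59/90z to the remainder.
  leading term 1: no divisor's leading term divides it; move 133/180 to the remainder.
  remainder -1/12z^2 - 59/90z + 133/180 ≠ 0; add h_7 = -1/12z^2 - 59/90z + 133/180 to the basis.

S(f_3,f_4): lcm = xy. S = -1/18yz + 65/36y + 5/12z + 4/3.
  leading term yz: subtract (-1/36)·f_1 from -1/18yz + 65/36y + 5/12z + 4/3 → 73/36y + 5/12z + 29/18
  leading term y: subtract (-511/90)·h_6 from 73/36y + 5/12z + 29/18 → -511/864z^2 - 653/360z + 10391/4320
  leading term z^2: subtract (511/72)·h_7 from -511/864z^2 - 653/360z + 10391/4320 → 3679/1296z - 3679/1296
  leading term z: no divisor's leading term divides it; move 3679/1296z to the remainder.
  leading term 1: no divisor's leading term divides it; move -3679/1296 to the remainder.
  remainder 3679/1296z - 3679/1296 ≠ 0; add h_8 = 3679/1296z - 3679/1296 to the basis.

The other S-polynomials (S(f_1,f_2), S(f_1,f_4), S(f_1,h_5), S(f_2,h_5), S(f_3,h_5), S(f_4,h_5), S(f_1,h_6), S(f_2,h_6), S(f_3,h_6), S(f_4,h_6), S(h_5,h_6), S(f_1,h_7), S(f_2,h_7), S(f_3,h_7), S(f_4,h_7), S(h_5,h_7), S(h_6,h_7), S(f_1,h_8), S(f_2,h_8), S(f_3,h_8), S(f_4,h_8), S(h_5,h_8), S(h_6,h_8), S(h_7,h_8)) all reduce to 0 modulo the current basis, so we have a Gröbner basis.
Inter-reduce: drop elements whose leading term is divisible by another's, tail-reduce, and make monic.
Reduced Gröbner basis: {x, y + 1, z - 1}.
Label its elements g_1 = x, g_2 = y + 1, g_3 = z - 1.

Reduce p = -2z^2 + 2z modulo G:
  leading term z^2: subtract (-2z)·g_3 from -2z^2 + 2z → 0
  normal form = 0.
Since the normal form is 0, p ∈ I.

-2z^2 + 2z lies in I (it reduces to 0).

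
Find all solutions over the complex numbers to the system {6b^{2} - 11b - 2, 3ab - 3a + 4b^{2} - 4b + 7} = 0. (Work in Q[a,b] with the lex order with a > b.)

{(20/9, -1/6), (-5, 2)}

Compute a lex Gröbner basis by Buchberger's algorithm.
f_1 = 6b^{2} - 11b - 2, LT = b^{2}.
f_2 = 3ab - 3a + 4b^{2} - 4b + 7, LT = ab.

S(f_1,f_2): lcm = ab^{2}. S = -\tfrac{5}{6}ab - \tfrac{1}{3}a - \tfrac{4}{3}b^{3} + \tfrac{4}{3}b^{2} - \tfrac{7}{3}b.
  leading term ab: subtract (-\tfrac{5}{18})·f_2 from -\tfrac{5}{6}ab - \tfrac{1}{3}a - \tfrac{4}{3}b^{3} + \tfrac{4}{3}b^{2} - \tfrac{7}{3}b → -\tfrac{7}{6}a - \tfrac{4}{3}b^{3} + \tfrac{22}{9}b^{2} - \tfrac{31}{9}b + \tfrac{35}{18}
  leading term a: no divisor's leading term divides it; move -\tfrac{7}{6}a to the remainder.
  leading term b^{3}: subtract (-\tfrac{2}{9}b)·f_1 from -\tfrac{4}{3}b^{3} + \tfrac{22}{9}b^{2} - \tfrac{31}{9}b + \tfrac{35}{18} → -\tfrac{35}{9}b + \tfrac{35}{18}
  leading term b: no divisor's leading term divides it; move -\tfrac{35}{9}b to the remainder.
  leading term 1: no divisor's leading term divides it; move \tfrac{35}{18} to the remainder.
  remainder -\tfrac{7}{6}a - \tfrac{35}{9}b + \tfrac{35}{18} ≠ 0; add h_3 = -\tfrac{7}{6}a - \tfrac{35}{9}b + \tfrac{35}{18} to the basis.

The other S-polynomials (S(f_1,h_3), S(f_2,h_3)) all reduce to 0 modulo the current basis, so we have a Gröbner basis.
Inter-reduce: drop elements whose leading term is divisible by another's, tail-reduce, and make monic.
Reduced Gröbner basis: {a + \tfrac{10}{3}b - \tfrac{5}{3}, b^{2} - \tfrac{11}{6}b - \tfrac{1}{3}}.

Since the basis is lex-ordered, b^{2} - \tfrac{11}{6}b - \tfrac{1}{3} is univariate in b. Its roots are {-1/6, 2}. Back-substituting each root into the other basis elements fixes the other coordinates.
  b = -1/6: the earlier basis element becomes a - \tfrac{20}{9} = 0, giving a = 20/9 — point (20/9, -1/6).
  b = 2: the earlier basis element becomes a + 5 = 0, giving a = -5 — point (-5, 2).
Each listed point satisfies every original equation (direct substitution).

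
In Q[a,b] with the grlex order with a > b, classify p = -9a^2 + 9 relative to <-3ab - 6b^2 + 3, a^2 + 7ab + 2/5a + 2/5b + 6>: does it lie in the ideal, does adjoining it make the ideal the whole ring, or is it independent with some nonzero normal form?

-9a^2 + 9 is independent of I; its normal form modulo I is -126b^2 + 18/5a + 18/5b + 126.

First compute the reduced Gröbner basis of I by Buchberger's algorithm.
f_1 = -3ab - 6b^2 + 3, LT = ab.
f_2 = a^2 + 7ab + 2/5a + 2/5b + 6, LT = a^2.

S(f_1,f_2): lcm = a^2b. S = -5ab^2 - 2/5ab - 2/5b^2 - a - 6b.
  reduce S modulo (f_1, f_2):
  remainder 10b^3 + 2/5b^2 - a - 11b - 2/5 ≠ 0; add h_3 = 10b^3 + 2/5b^2 - a - 11b - 2/5 to the basis.

The other S-polynomials (S(f_1,h_3), S(f_2,h_3)) all reduce to 0 modulo the current basis, so we have a Gröbner basis.
Inter-reduce: drop elements whose leading term is divisible by another's, tail-reduce, and make monic.
Reduced Gröbner basis: {b^3 + 1/25b^2 - 1/10a - 11/10b - 1/25, a^2 - 14b^2 + 2/5a + 2/5b + 13, ab + 2b^2 - 1}.
Label its elements g_1 = b^3 + 1/25b^2 - 1/10a - 11/10b - 1/25, g_2 = a^2 - 14b^2 + 2/5a + 2/5b + 13, g_3 = ab + 2b^2 - 1.

Reduce p = -9a^2 + 9 modulo G:
  leading term a^2: subtract (-9)·g_2 from -9a^2 + 9 → -126b^2 + 18/5a + 18/5b + 126
  leading term b^2: no divisor's leading term divides it; move -126b^2 to the remainder.
  leading term a: no divisor's leading term divides it; move 18/5a to the remainder.
  leading term b: no divisor's leading term divides it; move 18/5b to the remainder.
  leading term 1: no divisor's leading term divides it; move 126 to the remainder.
  normal form = -126b^2 + 18/5a + 18/5b + 126.
The normal form is nonzero, so p ∉ I. Since p minus its normal form lies in I, I + (p) = I + (r) where r = -126b^2 + 18/5a + 18/5b + 126; decide whether this ideal is the whole ring.
Run Buchberger on G together with r (pairs among the g_i already reduce to 0 since G is a Gröbner basis):
g_1 = b^3 + 1/25b^2 - 1/10a - 11/10b - 1/25, LT = b^3.
g_2 = a^2 - 14b^2 + 2/5a + 2/5b + 13, LT = a^2.
g_3 = ab + 2b^2 - 1, LT = ab.
r = -126b^2 + 18/5a + 18/5b + 126, LT = b^2.

S(g_1,r): lcm = b^3. S = 1/35ab + 12/175b^2 - 1/10a - 1/10b - 1/25.
  reduce S modulo (g_1, g_2, g_3, r):
  remainder -1221/12250a - 1221/12250b ≠ 0; add m_5 = -1221/12250a - 1221/12250b to the basis.

The other S-polynomials (S(g_1,g_2), S(g_1,g_3), S(g_2,g_3), S(g_2,r), S(g_3,r), S(g_1,m_5), S(g_2,m_5), S(g_3,m_5), S(r,m_5)) all reduce to 0 modulo the current basis, so we have a Gröbner basis.
Inter-reduce: drop elements whose leading term is divisible by another's, tail-reduce, and make monic.
Reduced Gröbner basis: {b^2 - 1, a + b}.
The reduced Gröbner basis of I + (p) is {b^2 - 1, a + b} ≠ {1}, a proper ideal, so the enlarged system stays consistent: p is independent of I, with normal form -126b^2 + 18/5a + 18/5b + 126.

Ideal membership is decidable via reduction modulo a Gröbner basis.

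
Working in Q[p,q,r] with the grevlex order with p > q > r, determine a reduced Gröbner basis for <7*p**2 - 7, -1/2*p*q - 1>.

G = {q**2 - 4, p + 1/2*q}

f_1 = 7*p**2 - 7, LT = p**2.
f_2 = -1/2*p*q - 1, LT = p*q.

S(f_1,f_2): lcm = p**2*q. S = -2*p - q.
  leading term p: no divisor's leading term divides it; move -2*p to the remainder.
  leading term q: no divisor's leading term divides it; move -q to the remainder.
  remainder -2*p - q ≠ 0; add g_3 = -2*p - q to the basis.

S(f_2,g_3): lcm = p*q. S = -1/2*q**2 + 2.
  leading term q**2: no divisor's leading term divides it; move -1/2*q**2 to the remainder.
  leading term 1: no divisor's leading term divides it; move 2 to the remainder.
  remainder -1/2*q**2 + 2 ≠ 0; add g_4 = -1/2*q**2 + 2 to the basis.

The other S-polynomials (S(f_1,g_3), S(f_1,g_4), S(f_2,g_4), S(g_3,g_4)) all reduce to 0 modulo the current basis, so we have a Gröbner basis.
Inter-reduce: drop elements whose leading term is divisible by another's, tail-reduce, and make monic.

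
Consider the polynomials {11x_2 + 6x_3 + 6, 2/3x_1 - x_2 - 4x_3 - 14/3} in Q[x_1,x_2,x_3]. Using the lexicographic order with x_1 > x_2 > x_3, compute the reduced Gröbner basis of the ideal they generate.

f_1 = 11x_2 + 6x_3 + 6, LT = x_2.
f_2 = 2/3x_1 - x_2 - 4x_3 - 14/3, LT = x_1.

The S-polynomials (S(f_1,f_2)) all reduce to 0 modulo the current basis, so we have a Gröbner basis.

G = {x_1 - 57/11x_3 - 68/11, x_2 + 6/11x_3 + 6/11}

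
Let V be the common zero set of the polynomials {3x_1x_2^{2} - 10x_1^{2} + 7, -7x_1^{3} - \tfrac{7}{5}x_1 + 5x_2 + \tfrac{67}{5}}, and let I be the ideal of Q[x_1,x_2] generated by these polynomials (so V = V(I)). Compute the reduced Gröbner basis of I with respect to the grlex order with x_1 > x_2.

f_1 = 3x_1x_2^{2} - 10x_1^{2} + 7, LT = x_1x_2^{2}.
f_2 = -7x_1^{3} - \tfrac{7}{5}x_1 + 5x_2 + \tfrac{67}{5}, LT = x_1^{3}.

S(f_1,f_2): lcm = x_1^{3}x_2^{2}. S = -\tfrac{10}{3}x_1^{4} - \tfrac{1}{5}x_1x_2^{2} + \tfrac{5}{7}x_2^{3} + \tfrac{7}{3}x_1^{2} + \tfrac{67}{35}x_2^{2}.
  leading term x_1^{4}: subtract (\tfrac{10}{21}x_1)·f_2 from -\tfrac{10}{3}x_1^{4} - \tfrac{1}{5}x_1x_2^{2} + \tfrac{5}{7}x_2^{3} + \tfrac{7}{3}x_1^{2} + \tfrac{67}{35}x_2^{2} → -\tfrac{1}{5}x_1x_2^{2} + \tfrac{5}{7}x_2^{3} + 3x_1^{2} - \tfrac{50}{21}x_1x_2 + \tfrac{67}{35}x_2^{2} - \tfrac{134}{21}x_1
  leading term x_1x_2^{2}: subtract (-\tfrac{1}{15})·f_1 from -\tfrac{1}{5}x_1x_2^{2} + \tfrac{5}{7}x_2^{3} + 3x_1^{2} - \tfrac{50}{21}x_1x_2 + \tfrac{67}{35}x_2^{2} - \tfrac{134}{21}x_1 → \tfrac{5}{7}x_2^{3} + \tfrac{7}{3}x_1^{2} - \tfrac{50}{21}x_1x_2 + \tfrac{67}{35}x_2^{2} - \tfrac{134}{21}x_1 + \tfrac{7}{15}
  leading term x_2^{3}: no divisor's leading term divides it; move \tfrac{5}{7}x_2^{3} to the remainder.
  leading term x_1^{2}: no divisor's leading term divides it; move \tfrac{7}{3}x_1^{2} to the remainder.
  leading term x_1x_2: no divisor's leading term divides it; move -\tfrac{50}{21}x_1x_2 to the remainder.
  leading term x_2^{2}: no divisor's leading term divides it; move \tfrac{67}{35}x_2^{2} to the remainder.
  leading term x_1: no divisor's leading term divides it; move -\tfrac{134}{21}x_1 to the remainder.
  leading term 1: no divisor's leading term divides it; move \tfrac{7}{15} to the remainder.
  remainder \tfrac{5}{7}x_2^{3} + \tfrac{7}{3}x_1^{2} - \tfrac{50}{21}x_1x_2 + \tfrac{67}{35}x_2^{2} - \tfrac{134}{21}x_1 + \tfrac{7}{15} ≠ 0; add g_3 = \tfrac{5}{7}x_2^{3} + \tfrac{7}{3}x_1^{2} - \tfrac{50}{21}x_1x_2 + \tfrac{67}{35}x_2^{2} - \tfrac{134}{21}x_1 + \tfrac{7}{15} to the basis.

S(f_1,g_3): lcm = x_1x_2^{3}. S = -\tfrac{49}{15}x_1^{3} - \tfrac{67}{25}x_1x_2^{2} + \tfrac{134}{15}x_1^{2} - \tfrac{49}{75}x_1 + \tfrac{7}{3}x_2.
  leading term x_1^{3}: subtract (\tfrac{7}{15})·f_2 from -\tfrac{49}{15}x_1^{3} - \tfrac{67}{25}x_1x_2^{2} + \tfrac{134}{15}x_1^{2} - \tfrac{49}{75}x_1 + \tfrac{7}{3}x_2 → -\tfrac{67}{25}x_1x_2^{2} + \tfrac{134}{15}x_1^{2} - \tfrac{469}{75}
  leading term x_1x_2^{2}: subtract (-\tfrac{67}{75})·f_1 from -\tfrac{67}{25}x_1x_2^{2} + \tfrac{134}{15}x_1^{2} - \tfrac{469}{75} → 0
  remainder 0.

S(f_2,g_3): leading monomials are coprime, so the S-polynomial reduces to 0 (Buchberger's first criterion).
Every S-polynomial of the final basis reduces to 0, so we have a Gröbner basis.

G = {x_1^{3} + \tfrac{1}{5}x_1 - \tfrac{5}{7}x_2 - \tfrac{67}{35}, x_1x_2^{2} - \tfrac{10}{3}x_1^{2} + \tfrac{7}{3}, x_2^{3} + \tfrac{49}{15}x_1^{2} - \tfrac{10}{3}x_1x_2 + \tfrac{67}{25}x_2^{2} - \tfrac{134}{15}x_1 + \tfrac{49}{75}}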